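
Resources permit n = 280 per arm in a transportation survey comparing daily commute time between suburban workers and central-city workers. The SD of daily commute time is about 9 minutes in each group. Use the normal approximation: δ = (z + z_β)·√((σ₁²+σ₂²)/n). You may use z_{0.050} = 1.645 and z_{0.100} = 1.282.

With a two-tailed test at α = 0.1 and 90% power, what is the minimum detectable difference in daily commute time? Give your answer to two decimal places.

δ = (z_{α/2} + z_β) · √((σ₁²+σ₂²)/n)
  = (1.645 + 1.282) · √(162/280)
  = 2.927 · √0.57857
  = 2.927 · 0.7606
  = 2.2264

Minimum detectable difference ≈ 2.23 minutes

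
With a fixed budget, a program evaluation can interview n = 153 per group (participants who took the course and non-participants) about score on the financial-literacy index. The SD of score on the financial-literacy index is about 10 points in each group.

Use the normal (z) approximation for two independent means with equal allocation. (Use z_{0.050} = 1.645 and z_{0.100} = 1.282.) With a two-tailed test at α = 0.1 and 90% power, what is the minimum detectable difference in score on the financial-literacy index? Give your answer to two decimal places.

δ = (z_{α/2} + z_β) · √((σ₁²+σ₂²)/n)
  = (1.645 + 1.282) · √(200/153)
  = 2.927 · √1.3072
  = 2.927 · 1.1433
  = 3.3465

Minimum detectable difference ≈ 3.35 points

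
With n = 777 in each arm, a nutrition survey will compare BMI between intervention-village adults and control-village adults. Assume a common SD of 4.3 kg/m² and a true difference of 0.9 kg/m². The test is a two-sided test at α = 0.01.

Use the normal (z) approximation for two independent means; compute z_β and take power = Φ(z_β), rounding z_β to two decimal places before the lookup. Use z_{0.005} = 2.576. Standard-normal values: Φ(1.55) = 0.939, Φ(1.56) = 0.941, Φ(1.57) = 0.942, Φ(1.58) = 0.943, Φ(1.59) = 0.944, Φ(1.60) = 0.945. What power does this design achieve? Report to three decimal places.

z_β = δ·√(n/(σ₁²+σ₂²)) − z_{α/2}
    = 0.9 · √(777/36.98) − 2.576
    = 0.9 · 4.58381 − 2.576
    = 4.1254 − 2.576 = 1.5494 → 1.55
Power = Φ(1.55) = 0.939.

Power ≈ 0.939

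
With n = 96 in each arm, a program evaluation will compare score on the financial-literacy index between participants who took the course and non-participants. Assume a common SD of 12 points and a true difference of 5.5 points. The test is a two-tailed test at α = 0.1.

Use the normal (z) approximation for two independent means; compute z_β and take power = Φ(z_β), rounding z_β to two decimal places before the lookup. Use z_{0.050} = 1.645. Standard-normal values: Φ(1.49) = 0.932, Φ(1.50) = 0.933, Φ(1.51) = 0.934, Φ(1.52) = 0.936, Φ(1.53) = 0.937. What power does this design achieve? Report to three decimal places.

z_β = δ·√(n/(σ₁²+σ₂²)) − z_{α/2}
    = 5.5 · √(96/288) − 1.645
    = 5.5 · 0.57735 − 1.645
    = 3.1754 − 1.645 = 1.5304 → 1.53
Power = Φ(1.53) = 0.937.

Power ≈ 0.937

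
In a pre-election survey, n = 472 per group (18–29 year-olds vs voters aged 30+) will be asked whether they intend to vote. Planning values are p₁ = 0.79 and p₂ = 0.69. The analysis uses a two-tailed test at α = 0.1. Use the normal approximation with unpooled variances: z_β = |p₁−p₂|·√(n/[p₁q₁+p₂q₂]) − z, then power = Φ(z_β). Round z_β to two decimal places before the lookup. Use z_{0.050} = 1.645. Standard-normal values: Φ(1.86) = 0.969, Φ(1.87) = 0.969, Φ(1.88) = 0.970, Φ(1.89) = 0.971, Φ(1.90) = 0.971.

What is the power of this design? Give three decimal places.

Power ≈ 0.970

z_β = |p₁−p₂|·√(n/[p₁q₁+p₂q₂]) − z_{α/2}
    = 0.10 · √(472/0.3798) − 1.645
    = 0.10 · 35.2528 − 1.645
    = 3.5253 − 1.645 = 1.8803 → 1.88
Power = Φ(1.88) = 0.970.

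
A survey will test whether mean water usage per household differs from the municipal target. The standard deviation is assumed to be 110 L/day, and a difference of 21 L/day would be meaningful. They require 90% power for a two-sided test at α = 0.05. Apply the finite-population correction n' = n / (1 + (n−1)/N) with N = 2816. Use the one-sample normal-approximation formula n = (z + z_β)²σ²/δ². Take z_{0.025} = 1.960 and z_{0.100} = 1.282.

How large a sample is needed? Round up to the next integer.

n = (z_{α/2} + z_β)² · σ² / δ²
  = (1.960 + 1.282)² · 110² / 21²
  = 10.5106 · 12100 / 441
  = 288.39
Finite-population correction (N = 2816): 288.39 / (1 + (288.39 − 1)/2816) = 261.68.
Round up → n = 262.

n = 262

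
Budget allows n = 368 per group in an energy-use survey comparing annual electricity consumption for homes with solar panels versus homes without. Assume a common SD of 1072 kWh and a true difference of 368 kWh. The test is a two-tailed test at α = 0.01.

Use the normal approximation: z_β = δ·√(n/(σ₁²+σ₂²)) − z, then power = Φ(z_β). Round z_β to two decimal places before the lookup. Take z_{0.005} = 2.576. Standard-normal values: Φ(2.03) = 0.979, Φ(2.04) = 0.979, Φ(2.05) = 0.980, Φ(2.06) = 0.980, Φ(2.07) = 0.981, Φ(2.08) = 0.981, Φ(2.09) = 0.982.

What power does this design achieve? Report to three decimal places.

z_β = δ·√(n/(σ₁²+σ₂²)) − z_{α/2}
    = 368 · √(368/2298368) − 2.576
    = 368 · 0.01265 − 2.576
    = 4.6565 − 2.576 = 2.0805 → 2.08
Power = Φ(2.08) = 0.981.

Power ≈ 0.981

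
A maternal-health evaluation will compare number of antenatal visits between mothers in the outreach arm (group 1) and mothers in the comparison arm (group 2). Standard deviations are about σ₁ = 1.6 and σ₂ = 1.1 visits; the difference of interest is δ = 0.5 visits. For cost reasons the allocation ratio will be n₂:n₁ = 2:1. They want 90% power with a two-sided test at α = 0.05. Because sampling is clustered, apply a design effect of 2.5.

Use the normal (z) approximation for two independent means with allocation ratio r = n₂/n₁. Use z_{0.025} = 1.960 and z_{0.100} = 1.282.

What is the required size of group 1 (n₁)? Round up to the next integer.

n₁ = 333

n₁ = (z_{α/2} + z_β)² · (σ₁² + σ₂²/r) / δ²
   = (1.960 + 1.282)² · (1.6² + 1.1²/2) / 0.5²
   = 10.5106 · (2.56 + 0.605) / 0.25
   = 10.5106 · 3.165 / 0.25
   = 133.06
Design effect: 2.5 × 133.06 = 332.66.
Round up → n₁ = 333; n₂ = r·n₁ = 2 × 333 = 666.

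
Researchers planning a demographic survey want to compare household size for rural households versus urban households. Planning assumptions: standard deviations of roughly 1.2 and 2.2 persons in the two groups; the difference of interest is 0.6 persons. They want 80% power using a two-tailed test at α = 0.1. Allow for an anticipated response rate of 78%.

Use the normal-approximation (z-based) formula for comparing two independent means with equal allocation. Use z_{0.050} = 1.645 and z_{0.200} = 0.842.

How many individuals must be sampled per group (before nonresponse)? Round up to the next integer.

n = 139 per group

n = (z_{α/2} + z_β)² · (σ₁² + σ₂²) / δ²
  = (1.645 + 0.842)² · (1.2² + 2.2² = 6.28) / 0.6²
  = 6.1852 · 6.28 / 0.36
  = 107.90
Adjust for 78% response: 107.90 / 0.78 = 138.33.
Round up → n = 139 per group.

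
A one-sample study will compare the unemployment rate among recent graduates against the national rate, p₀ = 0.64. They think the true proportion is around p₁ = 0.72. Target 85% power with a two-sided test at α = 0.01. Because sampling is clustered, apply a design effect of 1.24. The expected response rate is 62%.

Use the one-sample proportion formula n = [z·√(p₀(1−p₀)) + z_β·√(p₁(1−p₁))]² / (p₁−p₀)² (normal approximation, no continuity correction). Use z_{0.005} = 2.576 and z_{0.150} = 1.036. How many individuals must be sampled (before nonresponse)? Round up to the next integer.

n = [z_{α/2}·√(p₀q₀) + z_β·√(p₁q₁)]² / (p₁ − p₀)²
  = [2.576·√(0.64·0.36) + 1.036·√(0.72·0.28)]² / (0.08)²
  = [2.576·0.4800 + 1.036·0.4490]² / 0.0064
  = [1.7016]² / 0.0064
  = 452.44
Design effect: 1.24 × 452.44 = 561.02.
Adjust for 62% response: 561.02 / 0.62 = 904.87.
Round up → n = 905.

n = 905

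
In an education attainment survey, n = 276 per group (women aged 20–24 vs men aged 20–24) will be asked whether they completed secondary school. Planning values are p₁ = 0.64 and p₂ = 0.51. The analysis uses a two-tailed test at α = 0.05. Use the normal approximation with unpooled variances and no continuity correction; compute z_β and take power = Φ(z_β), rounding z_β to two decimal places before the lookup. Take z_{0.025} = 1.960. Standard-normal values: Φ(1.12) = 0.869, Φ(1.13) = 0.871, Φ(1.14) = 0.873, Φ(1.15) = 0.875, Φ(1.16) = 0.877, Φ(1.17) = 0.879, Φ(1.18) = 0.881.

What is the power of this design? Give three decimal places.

z_β = |p₁−p₂|·√(n/[p₁q₁+p₂q₂]) − z_{α/2}
    = 0.13 · √(276/0.4803) − 1.960
    = 0.13 · 23.9717 − 1.960
    = 3.1163 − 1.960 = 1.1563 → 1.16
Power = Φ(1.16) = 0.877.

Power ≈ 0.877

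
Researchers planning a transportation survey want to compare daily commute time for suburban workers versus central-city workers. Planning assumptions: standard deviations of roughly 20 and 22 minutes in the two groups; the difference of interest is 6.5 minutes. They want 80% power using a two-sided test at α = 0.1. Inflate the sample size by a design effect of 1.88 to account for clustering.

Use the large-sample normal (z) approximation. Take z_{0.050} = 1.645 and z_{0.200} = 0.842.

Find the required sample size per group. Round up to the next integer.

n = (z_{α/2} + z_β)² · (σ₁² + σ₂²) / δ²
  = (1.645 + 0.842)² · (20² + 22² = 884) / 6.5²
  = 6.1852 · 884 / 42.25
  = 129.41
Design effect: 1.88 × 129.41 = 243.30.
Round up → n = 244 per group.

n = 244 per group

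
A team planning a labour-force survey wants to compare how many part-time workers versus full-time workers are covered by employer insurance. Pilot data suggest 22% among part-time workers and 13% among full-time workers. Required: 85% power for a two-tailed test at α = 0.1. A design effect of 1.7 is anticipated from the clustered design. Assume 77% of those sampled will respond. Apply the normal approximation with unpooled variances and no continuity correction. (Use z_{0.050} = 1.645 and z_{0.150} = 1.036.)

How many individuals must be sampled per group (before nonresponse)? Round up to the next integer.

n = (z_{α/2} + z_β)² · [p₁(1−p₁) + p₂(1−p₂)] / (p₁ − p₂)²
  = (1.645 + 1.036)² · (0.22·0.78 + 0.13·0.87) / (0.09)²
  = (2.681)² · (0.1716 + 0.1131) / 0.0081
  = 7.1878 · 0.2847 / 0.0081
  = 252.64
Design effect: 1.7 × 252.64 = 429.48.
Adjust for 77% response: 429.48 / 0.77 = 557.77.
Round up → n = 558 per group.

n = 558 per group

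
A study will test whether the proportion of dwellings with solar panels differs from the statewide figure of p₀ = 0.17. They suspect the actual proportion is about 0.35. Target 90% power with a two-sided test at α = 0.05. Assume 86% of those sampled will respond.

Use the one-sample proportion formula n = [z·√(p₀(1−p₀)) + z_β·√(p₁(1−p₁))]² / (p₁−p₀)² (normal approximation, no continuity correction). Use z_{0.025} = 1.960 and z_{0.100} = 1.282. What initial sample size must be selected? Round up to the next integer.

n = 66

n = [z_{α/2}·√(p₀q₀) + z_β·√(p₁q₁)]² / (p₁ − p₀)²
  = [1.960·√(0.17·0.83) + 1.282·√(0.35·0.65)]² / (0.18)²
  = [1.960·0.3756 + 1.282·0.4770]² / 0.0324
  = [1.3477]² / 0.0324
  = 56.06
Adjust for 86% response: 56.06 / 0.86 = 65.19.
Round up → n = 66.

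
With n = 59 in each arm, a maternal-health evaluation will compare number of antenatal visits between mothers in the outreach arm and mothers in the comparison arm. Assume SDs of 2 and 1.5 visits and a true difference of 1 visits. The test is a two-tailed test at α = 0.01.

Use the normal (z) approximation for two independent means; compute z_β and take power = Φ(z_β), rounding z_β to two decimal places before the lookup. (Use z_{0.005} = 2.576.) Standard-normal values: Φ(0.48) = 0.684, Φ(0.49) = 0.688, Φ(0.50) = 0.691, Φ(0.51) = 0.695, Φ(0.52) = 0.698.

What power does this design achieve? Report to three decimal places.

z_β = δ·√(n/(σ₁²+σ₂²)) − z_{α/2}
    = 1 · √(59/6.25) − 2.576
    = 1 · 3.07246 − 2.576
    = 3.0725 − 2.576 = 0.4965 → 0.50
Power = Φ(0.50) = 0.691.

Power ≈ 0.691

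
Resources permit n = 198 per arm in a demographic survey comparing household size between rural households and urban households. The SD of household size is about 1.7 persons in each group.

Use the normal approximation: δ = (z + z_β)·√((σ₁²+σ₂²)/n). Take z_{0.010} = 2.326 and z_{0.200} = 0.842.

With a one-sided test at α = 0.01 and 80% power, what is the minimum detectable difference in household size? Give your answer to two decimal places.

Minimum detectable difference ≈ 0.54 persons

δ = (z_α + z_β) · √((σ₁²+σ₂²)/n)
  = (2.326 + 0.842) · √(5.78/198)
  = 3.168 · √0.02919
  = 3.168 · 0.1709
  = 0.5413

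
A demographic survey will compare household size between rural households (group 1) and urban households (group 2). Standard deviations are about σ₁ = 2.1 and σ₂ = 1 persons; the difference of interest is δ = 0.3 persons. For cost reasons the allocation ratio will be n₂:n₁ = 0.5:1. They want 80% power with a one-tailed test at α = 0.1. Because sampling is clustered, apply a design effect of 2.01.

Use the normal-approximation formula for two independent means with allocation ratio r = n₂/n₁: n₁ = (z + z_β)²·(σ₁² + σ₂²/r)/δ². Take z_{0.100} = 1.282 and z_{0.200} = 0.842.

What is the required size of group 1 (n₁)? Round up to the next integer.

n₁ = (z_α + z_β)² · (σ₁² + σ₂²/r) / δ²
   = (1.282 + 0.842)² · (2.1² + 1²/0.5) / 0.3²
   = 4.5114 · (4.41 + 2) / 0.09
   = 4.5114 · 6.41 / 0.09
   = 321.31
Design effect: 2.01 × 321.31 = 645.83.
Round up → n₁ = 646; n₂ = r·n₁ = 0.5 × 646 = 323.

n₁ = 646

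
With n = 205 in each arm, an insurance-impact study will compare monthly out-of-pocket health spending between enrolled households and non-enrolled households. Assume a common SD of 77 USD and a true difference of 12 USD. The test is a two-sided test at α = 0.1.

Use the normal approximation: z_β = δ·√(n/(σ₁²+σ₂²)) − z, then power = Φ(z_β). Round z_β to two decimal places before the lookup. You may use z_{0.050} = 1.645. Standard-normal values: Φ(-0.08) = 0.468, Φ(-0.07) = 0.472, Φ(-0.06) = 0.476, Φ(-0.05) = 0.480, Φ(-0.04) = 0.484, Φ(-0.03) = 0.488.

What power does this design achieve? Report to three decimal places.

z_β = δ·√(n/(σ₁²+σ₂²)) − z_{α/2}
    = 12 · √(205/11858) − 1.645
    = 12 · 0.13148 − 1.645
    = 1.5778 − 1.645 = -0.0672 → -0.07
Power = Φ(-0.07) = 0.472.

Power ≈ 0.472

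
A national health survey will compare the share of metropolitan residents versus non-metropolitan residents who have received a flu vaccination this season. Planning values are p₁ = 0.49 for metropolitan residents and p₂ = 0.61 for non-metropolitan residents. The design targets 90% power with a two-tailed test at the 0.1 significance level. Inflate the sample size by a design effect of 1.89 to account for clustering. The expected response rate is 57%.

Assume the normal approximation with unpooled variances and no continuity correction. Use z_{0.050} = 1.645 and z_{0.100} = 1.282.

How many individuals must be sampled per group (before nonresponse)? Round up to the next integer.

n = 963 per group

n = (z_{α/2} + z_β)² · [p₁(1−p₁) + p₂(1−p₂)] / (p₁ − p₂)²
  = (1.645 + 1.282)² · (0.49·0.51 + 0.61·0.39) / (-0.12)²
  = (2.927)² · (0.2499 + 0.2379) / 0.0144
  = 8.5673 · 0.4878 / 0.0144
  = 290.22
Design effect: 1.89 × 290.22 = 548.51.
Adjust for 57% response: 548.51 / 0.57 = 962.30.
Round up → n = 963 per group.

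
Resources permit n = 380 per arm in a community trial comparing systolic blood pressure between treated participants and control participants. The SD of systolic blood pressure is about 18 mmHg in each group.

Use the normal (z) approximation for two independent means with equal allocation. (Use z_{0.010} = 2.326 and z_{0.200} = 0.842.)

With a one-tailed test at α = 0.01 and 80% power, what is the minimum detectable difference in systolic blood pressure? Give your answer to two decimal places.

δ = (z_α + z_β) · √((σ₁²+σ₂²)/n)
  = (2.326 + 0.842) · √(648/380)
  = 3.168 · √1.7053
  = 3.168 · 1.3059
  = 4.1370

Minimum detectable difference ≈ 4.14 mmHg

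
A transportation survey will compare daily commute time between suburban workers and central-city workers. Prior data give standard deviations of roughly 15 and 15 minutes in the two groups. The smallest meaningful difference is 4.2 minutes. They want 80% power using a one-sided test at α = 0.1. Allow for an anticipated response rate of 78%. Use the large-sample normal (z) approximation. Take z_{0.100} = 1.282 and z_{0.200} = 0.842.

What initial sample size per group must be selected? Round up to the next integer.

n = 148 per group

n = (z_α + z_β)² · (σ₁² + σ₂²) / δ²
  = (1.282 + 0.842)² · (15² + 15² = 450) / 4.2²
  = 4.5114 · 450 / 17.64
  = 115.09
Adjust for 78% response: 115.09 / 0.78 = 147.55.
Round up → n = 148 per group.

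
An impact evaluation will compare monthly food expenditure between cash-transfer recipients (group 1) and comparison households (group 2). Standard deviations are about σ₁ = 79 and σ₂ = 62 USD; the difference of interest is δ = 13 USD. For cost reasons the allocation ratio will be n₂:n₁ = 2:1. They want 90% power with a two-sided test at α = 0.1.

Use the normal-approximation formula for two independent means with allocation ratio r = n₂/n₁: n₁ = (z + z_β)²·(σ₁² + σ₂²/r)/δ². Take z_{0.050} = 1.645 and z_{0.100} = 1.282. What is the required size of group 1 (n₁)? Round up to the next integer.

n₁ = 414

n₁ = (z_{α/2} + z_β)² · (σ₁² + σ₂²/r) / δ²
   = (1.645 + 1.282)² · (79² + 62²/2) / 13²
   = 8.5673 · (6241 + 1922) / 169
   = 8.5673 · 8163 / 169
   = 413.82
Round up → n₁ = 414; n₂ = r·n₁ = 2 × 414 = 828.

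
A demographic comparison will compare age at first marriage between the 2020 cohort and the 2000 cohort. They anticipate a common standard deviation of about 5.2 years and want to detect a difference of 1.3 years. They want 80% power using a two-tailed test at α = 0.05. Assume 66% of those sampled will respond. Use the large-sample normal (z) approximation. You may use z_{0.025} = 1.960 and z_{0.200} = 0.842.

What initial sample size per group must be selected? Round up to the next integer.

n = (z_{α/2} + z_β)² · (σ₁² + σ₂²) / δ²
  = (1.960 + 0.842)² · (2·5.2² = 54.08) / 1.3²
  = 7.8512 · 54.08 / 1.69
  = 251.24
Adjust for 66% response: 251.24 / 0.66 = 380.66.
Round up → n = 381 per group.

n = 381 per group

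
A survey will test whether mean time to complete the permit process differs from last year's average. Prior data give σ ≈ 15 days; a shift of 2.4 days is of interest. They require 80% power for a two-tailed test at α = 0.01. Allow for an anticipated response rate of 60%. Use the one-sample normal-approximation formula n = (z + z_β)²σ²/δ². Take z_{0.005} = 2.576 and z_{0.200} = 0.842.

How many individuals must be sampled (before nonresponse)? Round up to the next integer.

n = (z_{α/2} + z_β)² · σ² / δ²
  = (2.576 + 0.842)² · 15² / 2.4²
  = 11.6827 · 225 / 5.76
  = 456.36
Adjust for 60% response: 456.36 / 0.60 = 760.59.
Round up → n = 761.

n = 761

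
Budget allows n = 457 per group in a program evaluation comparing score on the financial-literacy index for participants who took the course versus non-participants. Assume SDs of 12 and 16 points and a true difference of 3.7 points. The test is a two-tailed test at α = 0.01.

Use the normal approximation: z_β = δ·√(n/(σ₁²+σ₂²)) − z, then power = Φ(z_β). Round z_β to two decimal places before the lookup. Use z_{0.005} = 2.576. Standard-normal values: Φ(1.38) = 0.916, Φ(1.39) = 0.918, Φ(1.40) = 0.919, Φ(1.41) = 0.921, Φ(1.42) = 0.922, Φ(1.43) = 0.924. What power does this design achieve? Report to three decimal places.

z_β = δ·√(n/(σ₁²+σ₂²)) − z_{α/2}
    = 3.7 · √(457/400) − 2.576
    = 3.7 · 1.06888 − 2.576
    = 3.9548 − 2.576 = 1.3788 → 1.38
Power = Φ(1.38) = 0.916.

Power ≈ 0.916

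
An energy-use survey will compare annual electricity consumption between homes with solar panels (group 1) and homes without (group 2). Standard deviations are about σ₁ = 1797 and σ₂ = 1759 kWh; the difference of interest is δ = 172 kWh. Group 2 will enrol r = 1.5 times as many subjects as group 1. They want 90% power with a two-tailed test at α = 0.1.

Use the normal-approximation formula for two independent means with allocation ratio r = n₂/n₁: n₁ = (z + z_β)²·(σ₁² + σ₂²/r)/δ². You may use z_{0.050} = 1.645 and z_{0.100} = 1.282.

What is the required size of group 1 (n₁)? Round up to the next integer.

n₁ = (z_{α/2} + z_β)² · (σ₁² + σ₂²/r) / δ²
   = (1.645 + 1.282)² · (1797² + 1759²/1.5) / 172²
   = 8.5673 · (3229209 + 2062720.7) / 29584
   = 8.5673 · 5291929.7 / 29584
   = 1532.51
Round up → n₁ = 1533; n₂ = r·n₁ = 1.5 × 1533 = 2300.

n₁ = 1533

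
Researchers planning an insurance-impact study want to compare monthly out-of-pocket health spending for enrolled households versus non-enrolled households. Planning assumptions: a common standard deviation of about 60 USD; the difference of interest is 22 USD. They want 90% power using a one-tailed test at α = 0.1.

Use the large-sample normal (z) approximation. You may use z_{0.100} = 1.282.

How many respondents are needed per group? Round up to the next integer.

n = (z_α + z_β)² · (σ₁² + σ₂²) / δ²
  = (1.282 + 1.282)² · (2·60² = 7200) / 22²
  = 6.5741 · 7200 / 484
  = 97.80
Round up → n = 98 per group.

n = 98 per group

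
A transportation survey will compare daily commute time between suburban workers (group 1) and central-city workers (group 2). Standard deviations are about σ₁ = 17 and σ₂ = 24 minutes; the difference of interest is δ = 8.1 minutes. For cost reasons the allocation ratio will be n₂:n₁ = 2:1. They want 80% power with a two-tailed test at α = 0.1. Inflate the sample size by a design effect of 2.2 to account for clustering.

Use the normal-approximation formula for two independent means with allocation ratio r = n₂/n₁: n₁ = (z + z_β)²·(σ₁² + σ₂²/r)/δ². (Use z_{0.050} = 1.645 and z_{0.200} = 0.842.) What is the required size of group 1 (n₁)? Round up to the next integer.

n₁ = (z_{α/2} + z_β)² · (σ₁² + σ₂²/r) / δ²
   = (1.645 + 0.842)² · (17² + 24²/2) / 8.1²
   = 6.1852 · (289 + 288) / 65.61
   = 6.1852 · 577 / 65.61
   = 54.39
Design effect: 2.2 × 54.39 = 119.67.
Round up → n₁ = 120; n₂ = r·n₁ = 2 × 120 = 240.

n₁ = 120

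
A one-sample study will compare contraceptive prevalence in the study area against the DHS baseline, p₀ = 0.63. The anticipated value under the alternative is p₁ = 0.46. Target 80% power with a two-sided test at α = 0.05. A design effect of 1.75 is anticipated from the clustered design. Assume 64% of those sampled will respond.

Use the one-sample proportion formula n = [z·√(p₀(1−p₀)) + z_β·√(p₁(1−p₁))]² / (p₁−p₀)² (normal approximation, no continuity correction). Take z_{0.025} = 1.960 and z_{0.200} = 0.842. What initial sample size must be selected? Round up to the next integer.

n = [z_{α/2}·√(p₀q₀) + z_β·√(p₁q₁)]² / (p₁ − p₀)²
  = [1.960·√(0.63·0.37) + 0.842·√(0.46·0.54)]² / (-0.17)²
  = [1.960·0.4828 + 0.842·0.4984]² / 0.0289
  = [1.3659]² / 0.0289
  = 64.56
Design effect: 1.75 × 64.56 = 112.98.
Adjust for 64% response: 112.98 / 0.64 = 176.53.
Round up → n = 177.

n = 177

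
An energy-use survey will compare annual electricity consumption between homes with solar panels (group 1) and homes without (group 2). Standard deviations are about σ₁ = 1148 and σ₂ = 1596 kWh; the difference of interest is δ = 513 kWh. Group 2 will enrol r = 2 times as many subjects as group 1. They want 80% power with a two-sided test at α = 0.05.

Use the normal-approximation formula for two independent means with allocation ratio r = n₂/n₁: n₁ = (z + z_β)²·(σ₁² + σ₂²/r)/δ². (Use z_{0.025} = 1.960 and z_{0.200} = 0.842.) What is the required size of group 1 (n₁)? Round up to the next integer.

n₁ = (z_{α/2} + z_β)² · (σ₁² + σ₂²/r) / δ²
   = (1.960 + 0.842)² · (1148² + 1596²/2) / 513²
   = 7.8512 · (1317904 + 1273608) / 263169
   = 7.8512 · 2591512 / 263169
   = 77.31
Round up → n₁ = 78; n₂ = r·n₁ = 2 × 78 = 156.

n₁ = 78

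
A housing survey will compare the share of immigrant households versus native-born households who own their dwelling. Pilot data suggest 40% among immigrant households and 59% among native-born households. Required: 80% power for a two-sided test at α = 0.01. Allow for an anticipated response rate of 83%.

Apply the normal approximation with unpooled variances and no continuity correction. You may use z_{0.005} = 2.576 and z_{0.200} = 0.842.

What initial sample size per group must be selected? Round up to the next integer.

n = 188 per group

n = (z_{α/2} + z_β)² · [p₁(1−p₁) + p₂(1−p₂)] / (p₁ − p₂)²
  = (2.576 + 0.842)² · (0.40·0.60 + 0.59·0.41) / (-0.19)²
  = (3.418)² · (0.2400 + 0.2419) / 0.0361
  = 11.6827 · 0.4819 / 0.0361
  = 155.95
Adjust for 83% response: 155.95 / 0.83 = 187.90.
Round up → n = 188 per group.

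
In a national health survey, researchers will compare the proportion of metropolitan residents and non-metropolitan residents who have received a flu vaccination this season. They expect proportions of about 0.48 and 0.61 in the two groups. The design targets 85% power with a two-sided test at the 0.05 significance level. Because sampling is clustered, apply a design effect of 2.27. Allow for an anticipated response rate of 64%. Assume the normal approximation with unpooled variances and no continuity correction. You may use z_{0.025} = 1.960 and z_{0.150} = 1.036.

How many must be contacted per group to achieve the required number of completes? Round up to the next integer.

n = 919 per group

n = (z_{α/2} + z_β)² · [p₁(1−p₁) + p₂(1−p₂)] / (p₁ − p₂)²
  = (1.960 + 1.036)² · (0.48·0.52 + 0.61·0.39) / (-0.13)²
  = (2.996)² · (0.2496 + 0.2379) / 0.0169
  = 8.9760 · 0.4875 / 0.0169
  = 258.92
Design effect: 2.27 × 258.92 = 587.76.
Adjust for 64% response: 587.76 / 0.64 = 918.37.
Round up → n = 919 per group.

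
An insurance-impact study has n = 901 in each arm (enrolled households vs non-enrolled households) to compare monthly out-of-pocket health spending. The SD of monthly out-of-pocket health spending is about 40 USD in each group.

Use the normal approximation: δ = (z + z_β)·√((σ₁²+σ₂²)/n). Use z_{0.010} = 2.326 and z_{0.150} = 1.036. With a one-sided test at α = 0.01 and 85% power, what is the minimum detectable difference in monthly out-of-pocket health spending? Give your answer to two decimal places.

δ = (z_α + z_β) · √((σ₁²+σ₂²)/n)
  = (2.326 + 1.036) · √(3200/901)
  = 3.362 · √3.5516
  = 3.362 · 1.8846
  = 6.3359

Minimum detectable difference ≈ 6.34 USD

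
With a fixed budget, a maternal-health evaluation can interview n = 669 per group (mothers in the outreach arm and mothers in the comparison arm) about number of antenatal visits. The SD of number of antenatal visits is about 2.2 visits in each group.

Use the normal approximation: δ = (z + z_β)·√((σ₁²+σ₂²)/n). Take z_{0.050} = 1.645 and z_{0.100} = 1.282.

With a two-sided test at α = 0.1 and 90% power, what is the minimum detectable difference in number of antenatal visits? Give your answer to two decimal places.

Minimum detectable difference ≈ 0.35 visits

δ = (z_{α/2} + z_β) · √((σ₁²+σ₂²)/n)
  = (1.645 + 1.282) · √(9.68/669)
  = 2.927 · √0.01447
  = 2.927 · 0.1203
  = 0.3521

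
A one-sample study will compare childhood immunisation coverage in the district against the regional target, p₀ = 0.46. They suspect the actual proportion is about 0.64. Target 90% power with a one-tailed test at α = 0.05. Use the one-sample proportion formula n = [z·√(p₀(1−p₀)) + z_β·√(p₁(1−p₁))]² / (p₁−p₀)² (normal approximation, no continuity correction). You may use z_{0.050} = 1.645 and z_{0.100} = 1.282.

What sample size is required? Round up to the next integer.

n = 64

n = [z_α·√(p₀q₀) + z_β·√(p₁q₁)]² / (p₁ − p₀)²
  = [1.645·√(0.46·0.54) + 1.282·√(0.64·0.36)]² / (0.18)²
  = [1.645·0.4984 + 1.282·0.4800]² / 0.0324
  = [1.4352]² / 0.0324
  = 63.58
Round up → n = 64.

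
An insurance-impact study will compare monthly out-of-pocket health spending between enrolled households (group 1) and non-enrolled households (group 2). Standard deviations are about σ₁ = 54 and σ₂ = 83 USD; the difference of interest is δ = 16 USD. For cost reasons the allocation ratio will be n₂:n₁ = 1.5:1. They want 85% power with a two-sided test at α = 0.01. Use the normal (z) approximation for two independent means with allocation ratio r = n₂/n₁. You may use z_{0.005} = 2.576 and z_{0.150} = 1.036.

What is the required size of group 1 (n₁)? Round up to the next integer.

n₁ = (z_{α/2} + z_β)² · (σ₁² + σ₂²/r) / δ²
   = (2.576 + 1.036)² · (54² + 83²/1.5) / 16²
   = 13.0465 · (2916 + 4592.7) / 256
   = 13.0465 · 7508.7 / 256
   = 382.66
Round up → n₁ = 383; n₂ = r·n₁ = 1.5 × 383 = 575.

n₁ = 383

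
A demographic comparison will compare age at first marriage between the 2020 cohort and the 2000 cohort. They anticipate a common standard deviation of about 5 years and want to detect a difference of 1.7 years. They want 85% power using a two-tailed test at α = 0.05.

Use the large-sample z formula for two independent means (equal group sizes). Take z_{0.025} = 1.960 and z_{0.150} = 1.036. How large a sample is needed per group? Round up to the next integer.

n = 156 per group

n = (z_{α/2} + z_β)² · (σ₁² + σ₂²) / δ²
  = (1.960 + 1.036)² · (2·5² = 50) / 1.7²
  = 8.9760 · 50 / 2.89
  = 155.29
Round up → n = 156 per group.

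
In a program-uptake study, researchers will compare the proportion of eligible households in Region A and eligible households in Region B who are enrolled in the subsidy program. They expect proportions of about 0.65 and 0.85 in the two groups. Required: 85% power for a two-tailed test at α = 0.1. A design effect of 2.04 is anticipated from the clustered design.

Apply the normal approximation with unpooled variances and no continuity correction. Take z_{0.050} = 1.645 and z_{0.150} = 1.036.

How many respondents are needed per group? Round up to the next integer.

n = (z_{α/2} + z_β)² · [p₁(1−p₁) + p₂(1−p₂)] / (p₁ − p₂)²
  = (1.645 + 1.036)² · (0.65·0.35 + 0.85·0.15) / (-0.20)²
  = (2.681)² · (0.2275 + 0.1275) / 0.0400
  = 7.1878 · 0.3550 / 0.0400
  = 63.79
Design effect: 2.04 × 63.79 = 130.13.
Round up → n = 131 per group.

n = 131 per group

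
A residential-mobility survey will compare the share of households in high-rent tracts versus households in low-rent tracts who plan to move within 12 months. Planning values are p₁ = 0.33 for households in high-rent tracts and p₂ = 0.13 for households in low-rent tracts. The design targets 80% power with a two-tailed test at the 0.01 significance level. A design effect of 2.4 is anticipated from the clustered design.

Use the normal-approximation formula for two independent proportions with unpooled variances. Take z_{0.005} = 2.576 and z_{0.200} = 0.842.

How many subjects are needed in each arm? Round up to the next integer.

n = (z_{α/2} + z_β)² · [p₁(1−p₁) + p₂(1−p₂)] / (p₁ − p₂)²
  = (2.576 + 0.842)² · (0.33·0.67 + 0.13·0.87) / (0.20)²
  = (3.418)² · (0.2211 + 0.1131) / 0.0400
  = 11.6827 · 0.3342 / 0.0400
  = 97.61
Design effect: 2.4 × 97.61 = 234.26.
Round up → n = 235 per group.

n = 235 per group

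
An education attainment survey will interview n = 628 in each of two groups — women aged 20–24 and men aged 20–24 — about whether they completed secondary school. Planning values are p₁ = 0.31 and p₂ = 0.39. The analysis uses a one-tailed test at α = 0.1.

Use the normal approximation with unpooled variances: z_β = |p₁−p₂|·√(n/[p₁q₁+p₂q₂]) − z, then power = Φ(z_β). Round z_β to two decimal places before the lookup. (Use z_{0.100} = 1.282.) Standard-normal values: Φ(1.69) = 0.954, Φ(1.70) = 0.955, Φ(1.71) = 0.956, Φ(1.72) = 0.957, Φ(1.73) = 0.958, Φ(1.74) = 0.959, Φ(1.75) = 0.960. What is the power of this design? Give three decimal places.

Power ≈ 0.955

z_β = |p₁−p₂|·√(n/[p₁q₁+p₂q₂]) − z_α
    = 0.08 · √(628/0.4518) − 1.282
    = 0.08 · 37.2826 − 1.282
    = 2.9826 − 1.282 = 1.7006 → 1.70
Power = Φ(1.70) = 0.955.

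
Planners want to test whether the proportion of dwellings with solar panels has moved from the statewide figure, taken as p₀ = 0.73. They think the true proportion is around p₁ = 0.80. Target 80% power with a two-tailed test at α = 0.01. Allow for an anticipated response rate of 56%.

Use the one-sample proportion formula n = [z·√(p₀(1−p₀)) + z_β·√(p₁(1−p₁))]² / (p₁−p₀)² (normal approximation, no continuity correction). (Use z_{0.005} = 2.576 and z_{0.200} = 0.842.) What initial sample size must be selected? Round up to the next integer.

n = [z_{α/2}·√(p₀q₀) + z_β·√(p₁q₁)]² / (p₁ − p₀)²
  = [2.576·√(0.73·0.27) + 0.842·√(0.80·0.20)]² / (0.07)²
  = [2.576·0.4440 + 0.842·0.4000]² / 0.0049
  = [1.4804]² / 0.0049
  = 447.29
Adjust for 56% response: 447.29 / 0.56 = 798.72.
Round up → n = 799.

n = 799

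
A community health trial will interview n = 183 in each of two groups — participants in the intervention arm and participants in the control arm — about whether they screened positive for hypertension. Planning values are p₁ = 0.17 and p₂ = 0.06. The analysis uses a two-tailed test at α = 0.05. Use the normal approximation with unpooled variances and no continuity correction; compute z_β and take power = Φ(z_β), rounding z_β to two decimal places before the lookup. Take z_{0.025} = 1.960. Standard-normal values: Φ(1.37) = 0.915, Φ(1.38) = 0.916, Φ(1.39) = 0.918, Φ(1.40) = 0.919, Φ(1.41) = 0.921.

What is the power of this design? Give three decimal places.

z_β = |p₁−p₂|·√(n/[p₁q₁+p₂q₂]) − z_{α/2}
    = 0.11 · √(183/0.1975) − 1.960
    = 0.11 · 30.4398 − 1.960
    = 3.3484 − 1.960 = 1.3884 → 1.39
Power = Φ(1.39) = 0.918.

Power ≈ 0.918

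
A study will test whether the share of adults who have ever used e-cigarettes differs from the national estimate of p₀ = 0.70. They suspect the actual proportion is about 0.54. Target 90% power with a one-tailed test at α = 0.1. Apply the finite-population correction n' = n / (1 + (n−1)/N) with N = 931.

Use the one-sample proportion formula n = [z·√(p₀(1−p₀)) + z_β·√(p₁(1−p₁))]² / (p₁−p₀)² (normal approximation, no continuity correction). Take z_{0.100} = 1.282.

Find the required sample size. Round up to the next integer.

n = 56

n = [z_α·√(p₀q₀) + z_β·√(p₁q₁)]² / (p₁ − p₀)²
  = [1.282·√(0.70·0.30) + 1.282·√(0.54·0.46)]² / (-0.16)²
  = [1.282·0.4583 + 1.282·0.4984]² / 0.0256
  = [1.2264]² / 0.0256
  = 58.76
Finite-population correction (N = 931): 58.76 / (1 + (58.76 − 1)/931) = 55.32.
Round up → n = 56.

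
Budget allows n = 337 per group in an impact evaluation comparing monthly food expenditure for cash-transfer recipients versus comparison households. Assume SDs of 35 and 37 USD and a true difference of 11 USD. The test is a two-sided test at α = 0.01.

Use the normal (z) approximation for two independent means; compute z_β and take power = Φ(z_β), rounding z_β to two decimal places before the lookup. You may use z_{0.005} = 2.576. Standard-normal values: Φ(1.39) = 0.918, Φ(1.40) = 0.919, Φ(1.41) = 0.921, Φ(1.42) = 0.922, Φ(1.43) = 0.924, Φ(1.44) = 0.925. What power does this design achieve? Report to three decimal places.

z_β = δ·√(n/(σ₁²+σ₂²)) − z_{α/2}
    = 11 · √(337/2594) − 2.576
    = 11 · 0.36044 − 2.576
    = 3.9648 − 2.576 = 1.3888 → 1.39
Power = Φ(1.39) = 0.918.

Power ≈ 0.918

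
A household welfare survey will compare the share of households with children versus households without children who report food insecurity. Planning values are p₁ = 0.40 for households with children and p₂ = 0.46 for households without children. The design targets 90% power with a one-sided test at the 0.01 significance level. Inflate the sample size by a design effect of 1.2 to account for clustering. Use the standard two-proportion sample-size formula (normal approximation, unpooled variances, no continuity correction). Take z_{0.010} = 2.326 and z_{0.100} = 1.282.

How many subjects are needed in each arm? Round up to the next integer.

n = (z_α + z_β)² · [p₁(1−p₁) + p₂(1−p₂)] / (p₁ − p₂)²
  = (2.326 + 1.282)² · (0.40·0.60 + 0.46·0.54) / (-0.06)²
  = (3.608)² · (0.2400 + 0.2484) / 0.0036
  = 13.0177 · 0.4884 / 0.0036
  = 1766.06
Design effect: 1.2 × 1766.06 = 2119.28.
Round up → n = 2120 per group.

n = 2120 per group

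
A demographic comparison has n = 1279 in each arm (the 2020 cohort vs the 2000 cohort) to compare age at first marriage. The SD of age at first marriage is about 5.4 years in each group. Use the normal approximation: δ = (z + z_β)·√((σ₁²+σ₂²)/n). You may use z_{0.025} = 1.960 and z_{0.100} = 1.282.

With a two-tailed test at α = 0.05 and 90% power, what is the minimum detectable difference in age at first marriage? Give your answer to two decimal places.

Minimum detectable difference ≈ 0.69 years

δ = (z_{α/2} + z_β) · √((σ₁²+σ₂²)/n)
  = (1.960 + 1.282) · √(58.32/1279)
  = 3.242 · √0.0456
  = 3.242 · 0.2135
  = 0.6923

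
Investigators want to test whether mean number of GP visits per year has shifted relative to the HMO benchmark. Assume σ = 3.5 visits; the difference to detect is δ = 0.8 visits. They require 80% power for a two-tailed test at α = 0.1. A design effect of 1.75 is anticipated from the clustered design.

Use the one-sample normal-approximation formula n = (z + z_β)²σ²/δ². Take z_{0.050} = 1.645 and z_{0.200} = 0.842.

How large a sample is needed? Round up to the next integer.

n = (z_{α/2} + z_β)² · σ² / δ²
  = (1.645 + 0.842)² · 3.5² / 0.8²
  = 6.1852 · 12.25 / 0.64
  = 118.39
Design effect: 1.75 × 118.39 = 207.18.
Round up → n = 208.

n = 208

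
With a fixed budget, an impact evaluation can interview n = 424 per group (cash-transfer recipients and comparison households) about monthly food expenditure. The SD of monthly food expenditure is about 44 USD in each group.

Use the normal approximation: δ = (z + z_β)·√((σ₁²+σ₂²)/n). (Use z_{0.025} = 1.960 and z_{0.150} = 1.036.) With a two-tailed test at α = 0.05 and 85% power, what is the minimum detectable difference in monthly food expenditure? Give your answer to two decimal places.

Minimum detectable difference ≈ 9.05 USD

δ = (z_{α/2} + z_β) · √((σ₁²+σ₂²)/n)
  = (1.960 + 1.036) · √(3872/424)
  = 2.996 · √9.1321
  = 2.996 · 3.0219
  = 9.0537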